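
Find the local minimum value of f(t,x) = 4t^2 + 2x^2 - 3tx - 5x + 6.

38/23

∂f/∂t = 8t - 3x = 0 and ∂f/∂x = -3t + 4x - 5 = 0, so (t, x) = (15/23, 40/23).
The Hessian has f_{tt} = 8, f_{xx} = 4, f_{tx} = -3, giving D = 23 > 0 with f_{tt} > 0, so the point is a local minimum.
f(15/23, 40/23) = 38/23.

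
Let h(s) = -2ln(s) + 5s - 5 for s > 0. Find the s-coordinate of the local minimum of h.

h'(s) = -2/s + 5 = 0 gives s = 2/5.
h''(s) = 2/s², which is positive for s > 0, so this is a local minimum.
h(2/5) = -2·ln(2/5) + 2 - 5 ≈ -1.1674.

2/5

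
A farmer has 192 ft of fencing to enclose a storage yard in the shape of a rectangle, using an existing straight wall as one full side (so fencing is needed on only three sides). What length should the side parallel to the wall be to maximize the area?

Let the sides perpendicular to the wall have length x and the parallel side y, so 2x + y = 192 and the area is A = xy = x(192 − 2x).
A'(x) = 192 − 4x = 0 gives x = 48, and A''(x) = −4 < 0 confirms a maximum.
Then y = 192 − 2·48 = 96 and A = 4608.

96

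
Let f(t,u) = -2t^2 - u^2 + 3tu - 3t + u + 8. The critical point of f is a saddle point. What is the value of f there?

6

∂f/∂t = -4t + 3u - 3 = 0 and ∂f/∂u = 3t - 2u + 1 = 0, so (t, u) = (3, 5).
The Hessian has f_{tt} = -4, f_{uu} = -2, f_{tu} = 3, giving D = -1 < 0, so the point is a saddle point.
f(3, 5) = 6.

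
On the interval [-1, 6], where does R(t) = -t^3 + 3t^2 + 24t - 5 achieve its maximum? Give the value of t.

4

Differentiating, R'(t) = -3t^2 + 6t + 24; whose only zero in [-1, 6] is t = 4.
Candidates: R(-1) = -25; R(4) = 75; R(6) = 31.
So the maximum is R(4) = 75.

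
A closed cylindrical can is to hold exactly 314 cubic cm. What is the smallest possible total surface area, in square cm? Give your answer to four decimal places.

With radius r and height h, πr²h = 314 so h = 314/(πr²), and S(r) = 2πr² + 2πrh = 2πr² + 2·314/r.
S'(r) = 4πr − 2·314/r² = 0 ⇒ r³ = 314/(2π), so r ≈ 3.6834 and h = 2r ≈ 7.3668.
S''(r) = 4π + 4·314/r³ > 0, so this is the minimum; S ≈ 255.7414.

255.7414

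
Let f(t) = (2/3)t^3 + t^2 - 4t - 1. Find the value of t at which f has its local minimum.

1

f'(t) = 2t^2 + 2t - 4 = 0 at t = -2, 1.
f''(t) = 4t + 2. f''(-2) = -6 < 0 ⇒ local maximum; f''(1) = 6 > 0 ⇒ local minimum.
So the local minimum value is f(1) = -10/3.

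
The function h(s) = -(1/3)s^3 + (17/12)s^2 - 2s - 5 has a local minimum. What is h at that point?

-481/81

h'(s) = -s^2 + (17/6)s - 2 = 0 at s = 4/3, 3/2.
Since h''(s) = -2s + 17/6, we get h''(4/3) = 1/6 > 0 ⇒ local minimum; h''(3/2) = -1/6 < 0 ⇒ local maximum.
Thus h has its local minimum at s = 4/3, with value -481/81.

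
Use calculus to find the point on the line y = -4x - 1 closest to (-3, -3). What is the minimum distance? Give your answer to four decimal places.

Minimize D(x)^2 = (x + 3)^2 + (-4x + 2)^2.
d/dx[D^2] = 2(x + 3) + 2·(-4)·(-4x + 2) = 0 ⇒ x = 5/17.
Then y = -37/17 and the distance is √(196/17) ≈ 3.3955.

3.3955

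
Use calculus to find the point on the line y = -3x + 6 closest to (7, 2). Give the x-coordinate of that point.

19/10

Minimize D(x)^2 = (x - 7)^2 + (-3x + 4)^2.
d/dx[D^2] = 2(x - 7) + 2·(-3)·(-3x + 4) = 0 ⇒ x = 19/10.
Then y = 3/10 and the distance is √(289/10) ≈ 5.3759.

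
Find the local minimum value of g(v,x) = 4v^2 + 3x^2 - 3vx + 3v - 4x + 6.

∂g/∂v = 8v - 3x + 3 = 0 and ∂g/∂x = -3v + 6x - 4 = 0, so (v, x) = (-2/13, 23/39).
The Hessian has g_{vv} = 8, g_{xx} = 6, g_{vx} = -3, giving D = 39 > 0 with g_{vv} > 0, so the point is a local minimum.
g(-2/13, 23/39) = 179/39.

179/39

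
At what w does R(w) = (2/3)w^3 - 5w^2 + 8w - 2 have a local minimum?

4

R'(w) = 2w^2 - 10w + 8 = 0 at w = 1, 4.
Since R''(w) = 4w - 10, we get R''(1) = -6 < 0 ⇒ local maximum; R''(4) = 6 > 0 ⇒ local minimum.
So the local minimum value is R(4) = -22/3.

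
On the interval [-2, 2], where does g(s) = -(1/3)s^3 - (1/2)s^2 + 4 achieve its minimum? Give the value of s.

The derivative is -s^2 - s, which vanishes at s = -1 and s = 0.
Candidates: g(-2) = 14/3,  g(-1) = 23/6,  g(0) = 4,  g(2) = -2/3.
So the minimum is g(2) = -2/3.

2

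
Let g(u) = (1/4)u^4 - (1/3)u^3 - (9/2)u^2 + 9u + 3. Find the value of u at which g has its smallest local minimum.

-3

g'(u) = u^3 - u^2 - 9u + 9. Setting g'(u) = 0 gives u ∈ {-3, 1, 3}.
Second-derivative test with g''(u) = 3u^2 - 2u - 9: g''(-3) = 24 > 0 ⇒ local minimum; g''(1) = -8 < 0 ⇒ local maximum; g''(3) = 12 > 0 ⇒ local minimum.
Thus g has its smallest local minimum at u = -3, with value -141/4.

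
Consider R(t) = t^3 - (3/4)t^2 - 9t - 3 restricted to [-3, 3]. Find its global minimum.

R'(t) = 3t^2 - (3/2)t - 9, which vanishes at t = -3/2 and t = 2.
Evaluating at the critical points and endpoints: R(-3) = -39/4,  R(-3/2) = 87/16,  R(2) = -16,  R(3) = -39/4.
Hence the absolute minimum is -16 at t = 2.

-16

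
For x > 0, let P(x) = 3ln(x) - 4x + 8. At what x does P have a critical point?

3/4

P'(x) = 3/x − 4 = 0 gives x = 3/4.
P''(x) = -3/x², which is negative for x > 0, so this is a local maximum.
P(3/4) = 3·ln(3/4) - 3 + 8 ≈ 4.1370.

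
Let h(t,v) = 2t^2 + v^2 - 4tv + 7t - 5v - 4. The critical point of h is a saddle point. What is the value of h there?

-73/8

∂h/∂t = 4t - 4v + 7 = 0 and ∂h/∂v = -4t + 2v - 5 = 0, so (t, v) = (-3/4, 1).
The Hessian has h_{tt} = 4, h_{vv} = 2, h_{tv} = -4, giving D = -8 < 0, so the point is a saddle point.
h(-3/4, 1) = -73/8.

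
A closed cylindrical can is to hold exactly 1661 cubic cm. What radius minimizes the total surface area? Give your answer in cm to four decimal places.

6.4180

With radius r and height h, πr²h = 1661 so h = 1661/(πr²), and S(r) = 2πr² + 2πrh = 2πr² + 2·1661/r.
S'(r) = 4πr − 2·1661/r² = 0 ⇒ r³ = 1661/(2π), so r ≈ 6.4180 and h = 2r ≈ 12.8359.
S''(r) = 4π + 4·1661/r³ > 0, so this is the minimum; S ≈ 776.4157.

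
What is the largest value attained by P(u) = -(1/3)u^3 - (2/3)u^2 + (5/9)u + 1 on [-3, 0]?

Differentiating, P'(u) = -u^2 - (4/3)u + 5/9; whose only zero in [-3, 0] is u = -5/3.
Candidates: P(-3) = 7/3; P(-5/3) = -19/81; P(0) = 1.
So the maximum is P(-3) = 7/3.

7/3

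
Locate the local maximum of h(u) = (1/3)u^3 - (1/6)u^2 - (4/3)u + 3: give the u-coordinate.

-1

h'(u) = u^2 - (1/3)u - 4/3 = 0 at u = -1, 4/3.
Second-derivative test with h''(u) = 2u - 1/3: h''(-1) = -7/3 < 0 ⇒ local maximum; h''(4/3) = 7/3 > 0 ⇒ local minimum.
So the local maximum value is h(-1) = 23/6.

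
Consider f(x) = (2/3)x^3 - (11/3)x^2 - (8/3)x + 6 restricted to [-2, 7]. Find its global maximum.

109/3

f'(x) = 2x^2 - (22/3)x - 8/3, which vanishes at x = -1/3 and x = 4.
Evaluating at the critical points and endpoints: f(-2) = -26/3,  f(-1/3) = 523/81,  f(4) = -62/3,  f(7) = 109/3.
The maximum over the interval is 109/3, attained at x = 7.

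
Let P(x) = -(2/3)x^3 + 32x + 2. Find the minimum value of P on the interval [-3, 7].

-76

P'(x) = -2x^2 + 32, whose only zero in [-3, 7] is x = 4.
Candidates: P(-3) = -76,  P(4) = 262/3,  P(7) = -8/3.
So the minimum is P(-3) = -76.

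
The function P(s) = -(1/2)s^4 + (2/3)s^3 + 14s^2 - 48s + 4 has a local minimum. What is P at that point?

P'(s) = -2s^3 + 2s^2 + 28s - 48 = 0 at s = -4, 2, 3.
P''(s) = -6s^2 + 4s + 28. P''(-4) = -84 < 0 ⇒ local maximum; P''(2) = 12 > 0 ⇒ local minimum; P''(3) = -14 < 0 ⇒ local maximum.
The local minimum is P(2) = -116/3.

-116/3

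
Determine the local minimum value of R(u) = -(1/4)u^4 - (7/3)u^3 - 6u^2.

-45/4

R'(u) = -u^3 - 7u^2 - 12u. Setting R'(u) = 0 gives u ∈ {-4, -3, 0}.
R''(u) = -3u^2 - 14u - 12. R''(-4) = -4 < 0 ⇒ local maximum; R''(-3) = 3 > 0 ⇒ local minimum; R''(0) = -12 < 0 ⇒ local maximum.
So the local minimum value is R(-3) = -45/4.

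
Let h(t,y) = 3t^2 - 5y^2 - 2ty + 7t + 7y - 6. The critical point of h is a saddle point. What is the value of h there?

-6

∂h/∂t = 6t - 2y + 7 = 0 and ∂h/∂y = -2t - 10y + 7 = 0, so (t, y) = (-7/8, 7/8).
The Hessian has h_{tt} = 6, h_{yy} = -10, h_{ty} = -2, giving D = -64 < 0, so the point is a saddle point.
h(-7/8, 7/8) = -6.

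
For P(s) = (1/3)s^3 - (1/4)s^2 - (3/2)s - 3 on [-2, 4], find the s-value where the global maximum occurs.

4

Differentiating, P'(s) = s^2 - (1/2)s - 3/2; which vanishes at s = -1 and s = 3/2.
Evaluating at the critical points and endpoints: P(-2) = -11/3,  P(-1) = -25/12,  P(3/2) = -75/16,  P(4) = 25/3.
Hence the absolute maximum is 25/3 at s = 4.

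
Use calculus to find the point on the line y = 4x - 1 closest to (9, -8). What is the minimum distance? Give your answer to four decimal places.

Minimize D(x)^2 = (x - 9)^2 + (4x + 7)^2.
d/dx[D^2] = 2(x - 9) + 2·4·(4x + 7) = 0 ⇒ x = -19/17.
Then y = -93/17 and the distance is √(1849/17) ≈ 10.4290.

10.4290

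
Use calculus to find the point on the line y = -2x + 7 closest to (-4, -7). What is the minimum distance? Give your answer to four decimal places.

Minimize D(x)^2 = (x + 4)^2 + (-2x + 14)^2.
d/dx[D^2] = 2(x + 4) + 2·(-2)·(-2x + 14) = 0 ⇒ x = 24/5.
Then y = -13/5 and the distance is √(484/5) ≈ 9.8387.

9.8387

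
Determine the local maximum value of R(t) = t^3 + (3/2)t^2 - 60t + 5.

R'(t) = 3t^2 + 3t - 60 = 0 at t = -5, 4.
Since R''(t) = 6t + 3, we get R''(-5) = -27 < 0 ⇒ local maximum; R''(4) = 27 > 0 ⇒ local minimum.
So the local maximum value is R(-5) = 435/2.

435/2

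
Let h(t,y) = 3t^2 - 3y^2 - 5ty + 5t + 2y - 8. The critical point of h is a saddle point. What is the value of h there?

∂h/∂t = 6t - 5y + 5 = 0 and ∂h/∂y = -5t - 6y + 2 = 0, so (t, y) = (-20/61, 37/61).
The Hessian has h_{tt} = 6, h_{yy} = -6, h_{ty} = -5, giving D = -61 < 0, so the point is a saddle point.
h(-20/61, 37/61) = -501/61.

-501/61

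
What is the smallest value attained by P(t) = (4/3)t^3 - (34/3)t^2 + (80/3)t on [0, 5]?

P'(t) = 4t^2 - (68/3)t + 80/3, which vanishes at t = 5/3 and t = 4.
Compare values at every candidate in [0, 5]: P(0) = 0; P(5/3) = 1550/81; P(4) = 32/3; P(5) = 50/3.
Hence the absolute minimum is 0 at t = 0.

0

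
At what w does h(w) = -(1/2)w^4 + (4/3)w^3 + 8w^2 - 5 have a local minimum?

0

Critical points: h'(w) = -2w^3 + 4w^2 + 16w vanishes at w = -2, 0, 4.
Since h''(w) = -6w^2 + 8w + 16, we get h''(-2) = -24 < 0 ⇒ local maximum; h''(0) = 16 > 0 ⇒ local minimum; h''(4) = -48 < 0 ⇒ local maximum.
So the local minimum value is h(0) = -5.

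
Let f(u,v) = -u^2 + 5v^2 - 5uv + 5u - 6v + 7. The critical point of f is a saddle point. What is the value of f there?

254/45

∂f/∂u = -2u - 5v + 5 = 0 and ∂f/∂v = -5u + 10v - 6 = 0, so (u, v) = (4/9, 37/45).
The Hessian has f_{uu} = -2, f_{vv} = 10, f_{uv} = -5, giving D = -45 < 0, so the point is a saddle point.
f(4/9, 37/45) = 254/45.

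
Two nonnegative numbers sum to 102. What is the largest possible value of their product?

With x + y = 102, the product is P(x) = x(102 − x).
P'(x) = 102 − 2x = 0 gives x = 51; P'' = −2 < 0, so this is the maximum.
P = 51·51 = 2601.

2601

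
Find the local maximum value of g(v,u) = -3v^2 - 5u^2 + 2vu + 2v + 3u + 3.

∂g/∂v = -6v + 2u + 2 = 0 and ∂g/∂u = 2v - 10u + 3 = 0, so (v, u) = (13/28, 11/28).
The Hessian has g_{vv} = -6, g_{uu} = -10, g_{vu} = 2, giving D = 56 > 0 with g_{vv} < 0, so the point is a local maximum.
g(13/28, 11/28) = 227/56.

227/56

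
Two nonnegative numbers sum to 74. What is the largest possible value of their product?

1369

With x + y = 74, the product is P(x) = x(74 − x).
P'(x) = 74 − 2x = 0 gives x = 37; P'' = −2 < 0, so this is the maximum.
P = 37·37 = 1369.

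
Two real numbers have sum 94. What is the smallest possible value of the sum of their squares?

4418

With a + b = 94, a^2 + b^2 = a^2 + (94 − a)^2.
The derivative 2a − 2(94 − a) = 4a − 188 vanishes at a = 47; second derivative 4 > 0, a minimum.
The minimum is 2·(47)^2 = 4418.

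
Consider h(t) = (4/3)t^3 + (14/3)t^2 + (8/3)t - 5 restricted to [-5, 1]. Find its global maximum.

11/3

Differentiating, h'(t) = 4t^2 + (28/3)t + 8/3; which vanishes at t = -2 and t = -1/3.
Compare values at every candidate in [-5, 1]: h(-5) = -205/3, h(-2) = -7/3, h(-1/3) = -439/81, h(1) = 11/3.
Hence the absolute maximum is 11/3 at t = 1.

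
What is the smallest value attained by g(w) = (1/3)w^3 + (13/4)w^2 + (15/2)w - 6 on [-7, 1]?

-163/12

g'(w) = w^2 + (13/2)w + 15/2, which vanishes at w = -5 and w = -3/2.
Evaluating at the critical points and endpoints: g(-7) = -163/12, g(-5) = -47/12, g(-3/2) = -177/16, g(1) = 61/12.
Hence the absolute minimum is -163/12 at w = -7.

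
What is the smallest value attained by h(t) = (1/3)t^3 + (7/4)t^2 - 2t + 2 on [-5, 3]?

71/48

Differentiating, h'(t) = t^2 + (7/2)t - 2; which vanishes at t = -4 and t = 1/2.
Candidates: h(-5) = 169/12; h(-4) = 50/3; h(1/2) = 71/48; h(3) = 83/4.
So the minimum is h(1/2) = 71/48.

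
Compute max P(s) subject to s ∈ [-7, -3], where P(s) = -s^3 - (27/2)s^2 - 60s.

203/2

P'(s) = -3s^2 - 27s - 60, which vanishes at s = -5 and s = -4.
Candidates: P(-7) = 203/2,  P(-5) = 175/2,  P(-4) = 88,  P(-3) = 171/2.
The maximum over the interval is 203/2, attained at s = -7.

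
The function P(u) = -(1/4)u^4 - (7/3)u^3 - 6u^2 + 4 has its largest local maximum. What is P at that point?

4

P'(u) = -u^3 - 7u^2 - 12u = 0 at u = -4, -3, 0.
P''(u) = -3u^2 - 14u - 12. P''(-4) = -4 < 0 ⇒ local maximum; P''(-3) = 3 > 0 ⇒ local minimum; P''(0) = -12 < 0 ⇒ local maximum.
Thus P has its largest local maximum at u = 0, with value 4.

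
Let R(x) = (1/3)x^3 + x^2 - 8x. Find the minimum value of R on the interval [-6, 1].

Differentiating, R'(x) = x^2 + 2x - 8; whose only zero in [-6, 1] is x = -4.
Compare values at every candidate in [-6, 1]: R(-6) = 12; R(-4) = 80/3; R(1) = -20/3.
So the minimum is R(1) = -20/3.

-20/3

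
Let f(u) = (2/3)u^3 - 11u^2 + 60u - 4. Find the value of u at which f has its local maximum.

f'(u) = 2u^2 - 22u + 60. Setting f'(u) = 0 gives u ∈ {5, 6}.
Since f''(u) = 4u - 22, we get f''(5) = -2 < 0 ⇒ local maximum; f''(6) = 2 > 0 ⇒ local minimum.
The local maximum is f(5) = 313/3.

5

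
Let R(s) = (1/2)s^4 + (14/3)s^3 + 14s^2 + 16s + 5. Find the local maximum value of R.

-1/3

Critical points: R'(s) = 2s^3 + 14s^2 + 28s + 16 vanishes at s = -4, -2, -1.
R''(s) = 6s^2 + 28s + 28. R''(-4) = 12 > 0 ⇒ local minimum; R''(-2) = -4 < 0 ⇒ local maximum; R''(-1) = 6 > 0 ⇒ local minimum.
The local maximum is R(-2) = -1/3.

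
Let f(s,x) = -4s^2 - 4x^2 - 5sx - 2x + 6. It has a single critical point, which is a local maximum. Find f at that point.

∂f/∂s = -8s - 5x = 0 and ∂f/∂x = -5s - 8x - 2 = 0, so (s, x) = (10/39, -16/39).
The Hessian has f_{ss} = -8, f_{xx} = -8, f_{sx} = -5, giving D = 39 > 0 with f_{ss} < 0, so the point is a local maximum.
f(10/39, -16/39) = 250/39.

250/39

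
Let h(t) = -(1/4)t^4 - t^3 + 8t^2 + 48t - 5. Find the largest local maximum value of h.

Critical points: h'(t) = -t^3 - 3t^2 + 16t + 48 vanishes at t = -4, -3, 4.
h''(t) = -3t^2 - 6t + 16. h''(-4) = -8 < 0 ⇒ local maximum; h''(-3) = 7 > 0 ⇒ local minimum; h''(4) = -56 < 0 ⇒ local maximum.
Thus h has its largest local maximum at t = 4, with value 187.

187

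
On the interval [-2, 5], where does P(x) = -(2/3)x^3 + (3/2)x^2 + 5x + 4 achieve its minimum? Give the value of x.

The derivative is -2x^2 + 3x + 5, which vanishes at x = -1 and x = 5/2.
Candidates: P(-2) = 16/3; P(-1) = 7/6; P(5/2) = 371/24; P(5) = -101/6.
Hence the absolute minimum is -101/6 at x = 5.

5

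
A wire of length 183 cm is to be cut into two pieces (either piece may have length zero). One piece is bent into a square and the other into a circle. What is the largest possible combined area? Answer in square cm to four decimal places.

Let x be the length used for the square. Square side x/4; circle radius (183−x)/(2π).
A(x) = (x/4)² + π·((183−x)/(2π))² = x²/16 + (183−x)²/(4π) for 0 ≤ x ≤ 183. A'(x) = x/8 − (183−x)/(2π) = 0 gives x = 4·183/(π+4) ≈ 102.4981.
A'' > 0, so the interior critical point is a minimum; the maximum is at an endpoint. A(0) = 2664.9699 and A(183) = 2093.0625, so the largest area is 2664.9699.

2664.9699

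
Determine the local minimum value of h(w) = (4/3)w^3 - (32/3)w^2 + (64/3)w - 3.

Critical points: h'(w) = 4w^2 - (64/3)w + 64/3 vanishes at w = 4/3, 4.
Since h''(w) = 8w - 64/3, we get h''(4/3) = -32/3 < 0 ⇒ local maximum; h''(4) = 32/3 > 0 ⇒ local minimum.
So the local minimum value is h(4) = -3.

-3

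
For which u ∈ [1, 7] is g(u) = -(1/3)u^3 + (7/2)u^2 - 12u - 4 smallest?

7

The derivative is -u^2 + 7u - 12, which vanishes at u = 3 and u = 4.
Candidates: g(1) = -77/6,  g(3) = -35/2,  g(4) = -52/3,  g(7) = -185/6.
Hence the absolute minimum is -185/6 at u = 7.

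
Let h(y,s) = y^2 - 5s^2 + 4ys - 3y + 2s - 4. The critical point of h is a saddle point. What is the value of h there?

-161/36

∂h/∂y = 2y + 4s - 3 = 0 and ∂h/∂s = 4y - 10s + 2 = 0, so (y, s) = (11/18, 4/9).
The Hessian has h_{yy} = 2, h_{ss} = -10, h_{ys} = 4, giving D = -36 < 0, so the point is a saddle point.
h(11/18, 4/9) = -161/36.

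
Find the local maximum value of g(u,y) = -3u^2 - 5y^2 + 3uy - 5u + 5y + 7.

∂g/∂u = -6u + 3y - 5 = 0 and ∂g/∂y = 3u - 10y + 5 = 0, so (u, y) = (-35/51, 5/17).
The Hessian has g_{uu} = -6, g_{yy} = -10, g_{uy} = 3, giving D = 51 > 0 with g_{uu} < 0, so the point is a local maximum.
g(-35/51, 5/17) = 482/51.

482/51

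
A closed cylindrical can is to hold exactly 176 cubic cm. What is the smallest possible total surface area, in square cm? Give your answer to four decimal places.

With radius r and height h, πr²h = 176 so h = 176/(πr²), and S(r) = 2πr² + 2πrh = 2πr² + 2·176/r.
S'(r) = 4πr − 2·176/r² = 0 ⇒ r³ = 176/(2π), so r ≈ 3.0370 and h = 2r ≈ 6.0740.
S''(r) = 4π + 4·176/r³ > 0, so this is the minimum; S ≈ 173.8560.

173.8560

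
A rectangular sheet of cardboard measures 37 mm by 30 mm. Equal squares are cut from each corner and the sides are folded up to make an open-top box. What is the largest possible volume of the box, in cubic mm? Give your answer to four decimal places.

With cut size x, the volume is V(x) = x(37 − 2x)(30 − 2x) for 0 < x < 15.
V'(x) = 12x^2 − 268x + 1110. Setting V'(x) = 0 gives x ≈ 5.4927 (the root in (0, 15)).
V''(x) = 24x − 268 is negative there, so this is the maximum; V ≈ 2717.0037.

2717.0037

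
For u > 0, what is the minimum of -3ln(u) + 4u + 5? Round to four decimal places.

P'(u) = -3/u + 4 = 0 gives u = 3/4.
P''(u) = 3/u², which is positive for u > 0, so this is a local minimum.
P(3/4) = -3·ln(3/4) + 3 + 5 ≈ 8.8630.

8.8630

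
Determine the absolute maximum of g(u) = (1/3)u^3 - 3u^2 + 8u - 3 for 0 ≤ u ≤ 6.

Differentiating, g'(u) = u^2 - 6u + 8; which vanishes at u = 2 and u = 4.
Compare values at every candidate in [0, 6]: g(0) = -3; g(2) = 11/3; g(4) = 7/3; g(6) = 9.
The maximum over the interval is 9, attained at u = 6.

9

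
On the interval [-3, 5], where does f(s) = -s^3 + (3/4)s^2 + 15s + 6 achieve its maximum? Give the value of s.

5/2

Differentiating, f'(s) = -3s^2 + (3/2)s + 15; which vanishes at s = -2 and s = 5/2.
Compare values at every candidate in [-3, 5]: f(-3) = -21/4,  f(-2) = -13,  f(5/2) = 521/16,  f(5) = -101/4.
The maximum over the interval is 521/16, attained at s = 5/2.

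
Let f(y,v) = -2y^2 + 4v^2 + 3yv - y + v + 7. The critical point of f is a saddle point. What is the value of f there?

∂f/∂y = -4y + 3v - 1 = 0 and ∂f/∂v = 3y + 8v + 1 = 0, so (y, v) = (-11/41, -1/41).
The Hessian has f_{yy} = -4, f_{vv} = 8, f_{yv} = 3, giving D = -41 < 0, so the point is a saddle point.
f(-11/41, -1/41) = 292/41.

292/41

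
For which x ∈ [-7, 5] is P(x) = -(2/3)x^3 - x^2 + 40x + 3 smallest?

-5

P'(x) = -2x^2 - 2x + 40, which vanishes at x = -5 and x = 4.
Candidates: P(-7) = -292/3; P(-5) = -416/3; P(4) = 313/3; P(5) = 284/3.
The minimum over the interval is -416/3, attained at x = -5.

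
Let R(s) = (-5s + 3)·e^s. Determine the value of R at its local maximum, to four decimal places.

R'(s) = (-5)·e^s + (-5s + 3)·1·e^s = (-5s - 2)·e^s. Since e^s > 0, the only critical point is s = -2/5.
R''(-2/5) has the same sign as -5 < 0, so this is a local maximum.
R(-2/5) = (5)·e^(-2/5) ≈ 3.3516.

3.3516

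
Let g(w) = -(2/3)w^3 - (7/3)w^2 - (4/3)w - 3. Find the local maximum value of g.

-226/81

g'(w) = -2w^2 - (14/3)w - 4/3. Setting g'(w) = 0 gives w ∈ {-2, -1/3}.
Second-derivative test with g''(w) = -4w - 14/3: g''(-2) = 10/3 > 0 ⇒ local minimum; g''(-1/3) = -10/3 < 0 ⇒ local maximum.
Thus g has its local maximum at w = -1/3, with value -226/81.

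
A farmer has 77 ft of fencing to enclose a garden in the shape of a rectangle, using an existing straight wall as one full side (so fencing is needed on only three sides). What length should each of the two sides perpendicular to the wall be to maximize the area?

77/4

Let the sides perpendicular to the wall have length x and the parallel side y, so 2x + y = 77 and the area is A = xy = x(77 − 2x).
A'(x) = 77 − 4x = 0 gives x = 77/4, and A''(x) = −4 < 0 confirms a maximum.
Then y = 77 − 2·77/4 = 77/2 and A = 5929/8.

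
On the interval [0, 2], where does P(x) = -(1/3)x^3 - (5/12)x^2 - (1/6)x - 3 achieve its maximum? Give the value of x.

Differentiating, P'(x) = -x^2 - (5/6)x - 1/6; which has no zeros in [0, 2].
Compare values at every candidate in [0, 2]: P(0) = -3; P(2) = -23/3.
Hence the absolute maximum is -3 at x = 0.

0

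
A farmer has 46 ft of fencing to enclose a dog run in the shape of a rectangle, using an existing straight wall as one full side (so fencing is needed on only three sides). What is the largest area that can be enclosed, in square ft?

529/2

Let the sides perpendicular to the wall have length x and the parallel side y, so 2x + y = 46 and the area is A = xy = x(46 − 2x).
A'(x) = 46 − 4x = 0 gives x = 23/2, and A''(x) = −4 < 0 confirms a maximum.
Then y = 46 − 2·23/2 = 23 and A = 529/2.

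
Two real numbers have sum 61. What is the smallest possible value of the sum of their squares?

With a + b = 61, a^2 + b^2 = a^2 + (61 − a)^2.
The derivative 2a − 2(61 − a) = 4a − 122 vanishes at a = 61/2; second derivative 4 > 0, a minimum.
The minimum is 2·(61/2)^2 = 3721/2.

3721/2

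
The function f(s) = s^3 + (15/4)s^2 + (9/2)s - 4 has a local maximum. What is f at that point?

-91/16

f'(s) = 3s^2 + (15/2)s + 9/2 = 0 at s = -3/2, -1.
Since f''(s) = 6s + 15/2, we get f''(-3/2) = -3/2 < 0 ⇒ local maximum; f''(-1) = 3/2 > 0 ⇒ local minimum.
So the local maximum value is f(-3/2) = -91/16.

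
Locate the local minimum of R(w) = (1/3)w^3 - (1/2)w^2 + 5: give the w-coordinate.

Critical points: R'(w) = w^2 - w vanishes at w = 0, 1.
Since R''(w) = 2w - 1, we get R''(0) = -1 < 0 ⇒ local maximum; R''(1) = 1 > 0 ⇒ local minimum.
The local minimum is R(1) = 29/6.

1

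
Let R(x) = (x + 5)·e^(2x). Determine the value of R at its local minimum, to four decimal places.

By the product rule, R'(x) = (2x + 11)·e^(2x). Since e^(2x) > 0, the only critical point is x = -11/2.
R''(-11/2) has the same sign as 2 > 0, so this is a local minimum.
R(-11/2) = (-1/2)·e^(-11) ≈ -0.0000.

-0.0000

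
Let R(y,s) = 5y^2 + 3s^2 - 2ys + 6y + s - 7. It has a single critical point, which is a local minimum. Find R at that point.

-517/56

∂R/∂y = 10y - 2s + 6 = 0 and ∂R/∂s = -2y + 6s + 1 = 0, so (y, s) = (-19/28, -11/28).
The Hessian has R_{yy} = 10, R_{ss} = 6, R_{ys} = -2, giving D = 56 > 0 with R_{yy} > 0, so the point is a local minimum.
R(-19/28, -11/28) = -517/56.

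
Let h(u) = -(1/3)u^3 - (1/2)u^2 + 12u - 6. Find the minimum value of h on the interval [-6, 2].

-122/3

The derivative is -u^2 - u + 12, whose only zero in [-6, 2] is u = -4.
Compare values at every candidate in [-6, 2]: h(-6) = -24, h(-4) = -122/3, h(2) = 40/3.
The minimum over the interval is -122/3, attained at u = -4.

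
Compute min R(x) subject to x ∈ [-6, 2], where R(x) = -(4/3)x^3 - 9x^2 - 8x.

The derivative is -4x^2 - 18x - 8, which vanishes at x = -4 and x = -1/2.
Compare values at every candidate in [-6, 2]: R(-6) = 12, R(-4) = -80/3, R(-1/2) = 23/12, R(2) = -188/3.
The minimum over the interval is -188/3, attained at x = 2.

-188/3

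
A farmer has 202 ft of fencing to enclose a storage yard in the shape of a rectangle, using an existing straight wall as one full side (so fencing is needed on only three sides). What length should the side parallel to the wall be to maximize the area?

Let the sides perpendicular to the wall have length x and the parallel side y, so 2x + y = 202 and the area is A = xy = x(202 − 2x).
A'(x) = 202 − 4x = 0 gives x = 101/2, and A''(x) = −4 < 0 confirms a maximum.
Then y = 202 − 2·101/2 = 101 and A = 10201/2.

101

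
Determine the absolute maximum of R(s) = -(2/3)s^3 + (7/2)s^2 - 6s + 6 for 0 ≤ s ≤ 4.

The derivative is -2s^2 + 7s - 6, which vanishes at s = 3/2 and s = 2.
Compare values at every candidate in [0, 4]: R(0) = 6, R(3/2) = 21/8, R(2) = 8/3, R(4) = -14/3.
So the maximum is R(0) = 6.

6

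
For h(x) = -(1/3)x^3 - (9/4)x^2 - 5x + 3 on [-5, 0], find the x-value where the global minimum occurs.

0

h'(x) = -x^2 - (9/2)x - 5, which vanishes at x = -5/2 and x = -2.
Candidates: h(-5) = 161/12,  h(-5/2) = 319/48,  h(-2) = 20/3,  h(0) = 3.
So the minimum is h(0) = 3.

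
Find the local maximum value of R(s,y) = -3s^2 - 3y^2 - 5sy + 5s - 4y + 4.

267/11

∂R/∂s = -6s - 5y + 5 = 0 and ∂R/∂y = -5s - 6y - 4 = 0, so (s, y) = (50/11, -49/11).
The Hessian has R_{ss} = -6, R_{yy} = -6, R_{sy} = -5, giving D = 11 > 0 with R_{ss} < 0, so the point is a local maximum.
R(50/11, -49/11) = 267/11.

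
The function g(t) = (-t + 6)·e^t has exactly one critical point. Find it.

g'(t) = (-1)·e^t + (-t + 6)·1·e^t = (-t + 5)·e^t. Since e^t > 0, the only critical point is t = 5.
g''(5) has the same sign as -1 < 0, so this is a local maximum.
g(5) = (1)·e^(5) ≈ 148.4132.

5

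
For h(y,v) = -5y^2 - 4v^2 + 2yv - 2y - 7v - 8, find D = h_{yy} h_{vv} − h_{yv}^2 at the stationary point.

76

∂h/∂y = -10y + 2v - 2 = 0 and ∂h/∂v = 2y - 8v - 7 = 0, so (y, v) = (-15/38, -37/38).
The Hessian has h_{yy} = -10, h_{vv} = -8, h_{yv} = 2, giving D = 76 > 0 with h_{yy} < 0, so the point is a local maximum.
D = (-10)·(-8) − (2)^2 = 76.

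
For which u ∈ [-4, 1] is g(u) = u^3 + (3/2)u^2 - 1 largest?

The derivative is 3u^2 + 3u, which vanishes at u = -1 and u = 0.
Candidates: g(-4) = -41, g(-1) = -1/2, g(0) = -1, g(1) = 3/2.
So the maximum is g(1) = 3/2.

1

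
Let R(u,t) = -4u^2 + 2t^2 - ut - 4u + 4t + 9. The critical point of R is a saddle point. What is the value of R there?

∂R/∂u = -8u - t - 4 = 0 and ∂R/∂t = -u + 4t + 4 = 0, so (u, t) = (-4/11, -12/11).
The Hessian has R_{uu} = -8, R_{tt} = 4, R_{ut} = -1, giving D = -33 < 0, so the point is a saddle point.
R(-4/11, -12/11) = 83/11.

83/11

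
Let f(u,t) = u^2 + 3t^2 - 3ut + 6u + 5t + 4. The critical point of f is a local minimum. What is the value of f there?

∂f/∂u = 2u - 3t + 6 = 0 and ∂f/∂t = -3u + 6t + 5 = 0, so (u, t) = (-17, -28/3).
The Hessian has f_{uu} = 2, f_{tt} = 6, f_{ut} = -3, giving D = 3 > 0 with f_{uu} > 0, so the point is a local minimum.
f(-17, -28/3) = -211/3.

-211/3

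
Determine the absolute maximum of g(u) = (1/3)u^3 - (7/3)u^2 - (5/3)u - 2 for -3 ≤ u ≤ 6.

Differentiating, g'(u) = u^2 - (14/3)u - 5/3; which vanishes at u = -1/3 and u = 5.
Evaluating at the critical points and endpoints: g(-3) = -27,  g(-1/3) = -139/81,  g(5) = -27,  g(6) = -24.
So the maximum is g(-1/3) = -139/81.

-139/81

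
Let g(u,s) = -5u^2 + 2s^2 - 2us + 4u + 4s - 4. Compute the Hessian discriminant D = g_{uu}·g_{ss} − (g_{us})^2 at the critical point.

-44

∂g/∂u = -10u - 2s + 4 = 0 and ∂g/∂s = -2u + 4s + 4 = 0, so (u, s) = (6/11, -8/11).
The Hessian has g_{uu} = -10, g_{ss} = 4, g_{us} = -2, giving D = -44 < 0, so the point is a saddle point.
D = (-10)·(4) − (-2)^2 = -44.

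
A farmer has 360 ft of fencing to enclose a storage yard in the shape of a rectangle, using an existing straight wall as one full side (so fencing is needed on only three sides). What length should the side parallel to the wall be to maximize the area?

180

Let the sides perpendicular to the wall have length x and the parallel side y, so 2x + y = 360 and the area is A = xy = x(360 − 2x).
A'(x) = 360 − 4x = 0 gives x = 90, and A''(x) = −4 < 0 confirms a maximum.
Then y = 360 − 2·90 = 180 and A = 16200.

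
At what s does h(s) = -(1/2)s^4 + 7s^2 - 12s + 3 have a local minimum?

1

h'(s) = -2s^3 + 14s - 12. Setting h'(s) = 0 gives s ∈ {-3, 1, 2}.
h''(s) = -6s^2 + 14. h''(-3) = -40 < 0 ⇒ local maximum; h''(1) = 8 > 0 ⇒ local minimum; h''(2) = -10 < 0 ⇒ local maximum.
The local minimum is h(1) = -5/2.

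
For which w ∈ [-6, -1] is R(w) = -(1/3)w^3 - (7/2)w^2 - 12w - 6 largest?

R'(w) = -w^2 - 7w - 12, which vanishes at w = -4 and w = -3.
Candidates: R(-6) = 12; R(-4) = 22/3; R(-3) = 15/2; R(-1) = 17/6.
Hence the absolute maximum is 12 at w = -6.

-6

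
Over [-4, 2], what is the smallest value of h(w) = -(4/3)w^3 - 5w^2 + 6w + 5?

h'(w) = -4w^2 - 10w + 6, which vanishes at w = -3 and w = 1/2.
Candidates: h(-4) = -41/3,  h(-3) = -22,  h(1/2) = 79/12,  h(2) = -41/3.
So the minimum is h(-3) = -22.

-22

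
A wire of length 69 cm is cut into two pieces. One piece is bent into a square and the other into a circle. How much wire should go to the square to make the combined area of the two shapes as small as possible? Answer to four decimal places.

Let x be the length used for the square. Square side x/4; circle radius (69−x)/(2π).
A(x) = (x/4)² + π·((69−x)/(2π))² = x²/16 + (69−x)²/(4π) for 0 ≤ x ≤ 69. A'(x) = x/8 − (69−x)/(2π) = 0 gives x = 4·69/(π+4) ≈ 38.6468.
A'' = 1/8 + 1/(2π) > 0, so this gives the minimum combined area; x ≈ 38.6468 cm to the square.

38.6468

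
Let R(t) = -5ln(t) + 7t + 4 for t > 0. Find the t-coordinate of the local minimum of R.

R'(t) = -5/t + 7 = 0 gives t = 5/7.
R''(t) = 5/t², which is positive for t > 0, so this is a local minimum.
R(5/7) = -5·ln(5/7) + 5 + 4 ≈ 10.6824.

5/7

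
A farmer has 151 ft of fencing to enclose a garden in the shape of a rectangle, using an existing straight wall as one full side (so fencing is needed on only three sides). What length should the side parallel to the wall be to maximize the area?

151/2

Let the sides perpendicular to the wall have length x and the parallel side y, so 2x + y = 151 and the area is A = xy = x(151 − 2x).
A'(x) = 151 − 4x = 0 gives x = 151/4, and A''(x) = −4 < 0 confirms a maximum.
Then y = 151 − 2·151/4 = 151/2 and A = 22801/8.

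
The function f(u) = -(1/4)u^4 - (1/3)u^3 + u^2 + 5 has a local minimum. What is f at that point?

5

f'(u) = -u^3 - u^2 + 2u = 0 at u = -2, 0, 1.
Since f''(u) = -3u^2 - 2u + 2, we get f''(-2) = -6 < 0 ⇒ local maximum; f''(0) = 2 > 0 ⇒ local minimum; f''(1) = -3 < 0 ⇒ local maximum.
Thus f has its local minimum at u = 0, with value 5.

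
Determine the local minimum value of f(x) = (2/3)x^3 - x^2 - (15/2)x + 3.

Critical points: f'(x) = 2x^2 - 2x - 15/2 vanishes at x = -3/2, 5/2.
Second-derivative test with f''(x) = 4x - 2: f''(-3/2) = -8 < 0 ⇒ local maximum; f''(5/2) = 8 > 0 ⇒ local minimum.
So the local minimum value is f(5/2) = -139/12.

-139/12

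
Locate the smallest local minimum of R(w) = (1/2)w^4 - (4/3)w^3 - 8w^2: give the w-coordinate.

4

Critical points: R'(w) = 2w^3 - 4w^2 - 16w vanishes at w = -2, 0, 4.
Since R''(w) = 6w^2 - 8w - 16, we get R''(-2) = 24 > 0 ⇒ local minimum; R''(0) = -16 < 0 ⇒ local maximum; R''(4) = 48 > 0 ⇒ local minimum.
Thus R has its smallest local minimum at w = 4, with value -256/3.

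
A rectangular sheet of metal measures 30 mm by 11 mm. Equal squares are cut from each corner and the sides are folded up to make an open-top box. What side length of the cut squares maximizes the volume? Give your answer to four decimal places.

With cut size x, the volume is V(x) = x(30 − 2x)(11 − 2x) for 0 < x < 5.5.
V'(x) = 12x^2 − 164x + 330. Setting V'(x) = 0 gives x ≈ 2.4522 (the root in (0, 5.5)).
V''(x) = 24x − 164 is negative there, so this is the maximum; V ≈ 375.1198.

2.4522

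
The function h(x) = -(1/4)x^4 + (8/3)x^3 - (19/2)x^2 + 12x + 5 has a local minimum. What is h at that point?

h'(x) = -x^3 + 8x^2 - 19x + 12. Setting h'(x) = 0 gives x ∈ {1, 3, 4}.
Since h''(x) = -3x^2 + 16x - 19, we get h''(1) = -6 < 0 ⇒ local maximum; h''(3) = 2 > 0 ⇒ local minimum; h''(4) = -3 < 0 ⇒ local maximum.
The local minimum is h(3) = 29/4.

29/4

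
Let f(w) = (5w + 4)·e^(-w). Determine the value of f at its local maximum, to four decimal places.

By the product rule, f'(w) = (-5w + 1)·e^(-w). Since e^(-w) > 0, the only critical point is w = 1/5.
f''(1/5) has the same sign as -5 < 0, so this is a local maximum.
f(1/5) = (5)·e^(-1/5) ≈ 4.0937.

4.0937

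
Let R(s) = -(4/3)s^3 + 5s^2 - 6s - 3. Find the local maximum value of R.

Critical points: R'(s) = -4s^2 + 10s - 6 vanishes at s = 1, 3/2.
Second-derivative test with R''(s) = -8s + 10: R''(1) = 2 > 0 ⇒ local minimum; R''(3/2) = -2 < 0 ⇒ local maximum.
So the local maximum value is R(3/2) = -21/4.

-21/4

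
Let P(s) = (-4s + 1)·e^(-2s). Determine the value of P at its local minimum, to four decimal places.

By the product rule, P'(s) = (8s - 6)·e^(-2s). Since e^(-2s) > 0, the only critical point is s = 3/4.
P''(3/4) has the same sign as 8 > 0, so this is a local minimum.
P(3/4) = (-2)·e^(-3/2) ≈ -0.4463.

-0.4463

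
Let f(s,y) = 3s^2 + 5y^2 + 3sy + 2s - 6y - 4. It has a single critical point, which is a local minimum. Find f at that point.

-368/51

∂f/∂s = 6s + 3y + 2 = 0 and ∂f/∂y = 3s + 10y - 6 = 0, so (s, y) = (-38/51, 14/17).
The Hessian has f_{ss} = 6, f_{yy} = 10, f_{sy} = 3, giving D = 51 > 0 with f_{ss} > 0, so the point is a local minimum.
f(-38/51, 14/17) = -368/51.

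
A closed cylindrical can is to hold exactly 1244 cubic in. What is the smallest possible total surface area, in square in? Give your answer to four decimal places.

640.3167

With radius r and height h, πr²h = 1244 so h = 1244/(πr²), and S(r) = 2πr² + 2πrh = 2πr² + 2·1244/r.
S'(r) = 4πr − 2·1244/r² = 0 ⇒ r³ = 1244/(2π), so r ≈ 5.8284 and h = 2r ≈ 11.6567.
S''(r) = 4π + 4·1244/r³ > 0, so this is the minimum; S ≈ 640.3167.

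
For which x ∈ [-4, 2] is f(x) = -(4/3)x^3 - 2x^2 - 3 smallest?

2

The derivative is -4x^2 - 4x, which vanishes at x = -1 and x = 0.
Candidates: f(-4) = 151/3; f(-1) = -11/3; f(0) = -3; f(2) = -65/3.
The minimum over the interval is -65/3, attained at x = 2.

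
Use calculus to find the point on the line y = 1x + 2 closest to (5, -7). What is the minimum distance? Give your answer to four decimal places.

Minimize D(x)^2 = (x - 5)^2 + (x + 9)^2.
d/dx[D^2] = 2(x - 5) + 2·1·(x + 9) = 0 ⇒ x = -2.
Then y = 0 and the distance is √(98) ≈ 9.8995.

9.8995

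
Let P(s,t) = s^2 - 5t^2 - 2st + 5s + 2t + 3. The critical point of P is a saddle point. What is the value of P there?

∂P/∂s = 2s - 2t + 5 = 0 and ∂P/∂t = -2s - 10t + 2 = 0, so (s, t) = (-23/12, 7/12).
The Hessian has P_{ss} = 2, P_{tt} = -10, P_{st} = -2, giving D = -24 < 0, so the point is a saddle point.
P(-23/12, 7/12) = -29/24.

-29/24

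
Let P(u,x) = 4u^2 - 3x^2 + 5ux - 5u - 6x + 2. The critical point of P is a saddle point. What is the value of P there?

∂P/∂u = 8u + 5x - 5 = 0 and ∂P/∂x = 5u - 6x - 6 = 0, so (u, x) = (60/73, -23/73).
The Hessian has P_{uu} = 8, P_{xx} = -6, P_{ux} = 5, giving D = -73 < 0, so the point is a saddle point.
P(60/73, -23/73) = 65/73.

65/73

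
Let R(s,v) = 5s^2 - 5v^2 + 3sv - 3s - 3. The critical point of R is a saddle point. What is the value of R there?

-372/109

∂R/∂s = 10s + 3v - 3 = 0 and ∂R/∂v = 3s - 10v = 0, so (s, v) = (30/109, 9/109).
The Hessian has R_{ss} = 10, R_{vv} = -10, R_{sv} = 3, giving D = -109 < 0, so the point is a saddle point.
R(30/109, 9/109) = -372/109.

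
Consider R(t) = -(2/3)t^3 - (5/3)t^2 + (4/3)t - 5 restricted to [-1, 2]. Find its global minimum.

-43/3

R'(t) = -2t^2 - (10/3)t + 4/3, whose only zero in [-1, 2] is t = 1/3.
Evaluating at the critical points and endpoints: R(-1) = -22/3,  R(1/3) = -386/81,  R(2) = -43/3.
So the minimum is R(2) = -43/3.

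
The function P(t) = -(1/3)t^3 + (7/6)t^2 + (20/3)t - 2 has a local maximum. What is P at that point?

22

Critical points: P'(t) = -t^2 + (7/3)t + 20/3 vanishes at t = -5/3, 4.
P''(t) = -2t + 7/3. P''(-5/3) = 17/3 > 0 ⇒ local minimum; P''(4) = -17/3 < 0 ⇒ local maximum.
So the local maximum value is P(4) = 22.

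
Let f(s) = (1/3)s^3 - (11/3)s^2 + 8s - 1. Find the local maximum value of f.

319/81

f'(s) = s^2 - (22/3)s + 8 = 0 at s = 4/3, 6.
Since f''(s) = 2s - 22/3, we get f''(4/3) = -14/3 < 0 ⇒ local maximum; f''(6) = 14/3 > 0 ⇒ local minimum.
The local maximum is f(4/3) = 319/81.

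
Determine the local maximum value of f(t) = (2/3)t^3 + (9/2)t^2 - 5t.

325/6

Critical points: f'(t) = 2t^2 + 9t - 5 vanishes at t = -5, 1/2.
Since f''(t) = 4t + 9, we get f''(-5) = -11 < 0 ⇒ local maximum; f''(1/2) = 11 > 0 ⇒ local minimum.
Thus f has its local maximum at t = -5, with value 325/6.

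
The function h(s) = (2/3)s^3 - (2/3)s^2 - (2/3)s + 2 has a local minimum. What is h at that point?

4/3

Critical points: h'(s) = 2s^2 - (4/3)s - 2/3 vanishes at s = -1/3, 1.
Second-derivative test with h''(s) = 4s - 4/3: h''(-1/3) = -8/3 < 0 ⇒ local maximum; h''(1) = 8/3 > 0 ⇒ local minimum.
So the local minimum value is h(1) = 4/3.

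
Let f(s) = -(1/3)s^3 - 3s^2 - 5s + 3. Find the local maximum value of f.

f'(s) = -s^2 - 6s - 5. Setting f'(s) = 0 gives s ∈ {-5, -1}.
f''(s) = -2s - 6. f''(-5) = 4 > 0 ⇒ local minimum; f''(-1) = -4 < 0 ⇒ local maximum.
So the local maximum value is f(-1) = 16/3.

16/3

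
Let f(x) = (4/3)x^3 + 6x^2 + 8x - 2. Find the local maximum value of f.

-14/3

Critical points: f'(x) = 4x^2 + 12x + 8 vanishes at x = -2, -1.
f''(x) = 8x + 12. f''(-2) = -4 < 0 ⇒ local maximum; f''(-1) = 4 > 0 ⇒ local minimum.
Thus f has its local maximum at x = -2, with value -14/3.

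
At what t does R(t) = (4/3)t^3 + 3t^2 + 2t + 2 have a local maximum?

Critical points: R'(t) = 4t^2 + 6t + 2 vanishes at t = -1, -1/2.
Second-derivative test with R''(t) = 8t + 6: R''(-1) = -2 < 0 ⇒ local maximum; R''(-1/2) = 2 > 0 ⇒ local minimum.
So the local maximum value is R(-1) = 5/3.

-1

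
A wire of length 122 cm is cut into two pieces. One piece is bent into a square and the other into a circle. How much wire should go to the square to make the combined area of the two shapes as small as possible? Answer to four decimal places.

Let x be the length used for the square. Square side x/4; circle radius (122−x)/(2π).
A(x) = (x/4)² + π·((122−x)/(2π))² = x²/16 + (122−x)²/(4π) for 0 ≤ x ≤ 122. A'(x) = x/8 − (122−x)/(2π) = 0 gives x = 4·122/(π+4) ≈ 68.3321.
A'' = 1/8 + 1/(2π) > 0, so this gives the minimum combined area; x ≈ 68.3321 cm to the square.

68.3321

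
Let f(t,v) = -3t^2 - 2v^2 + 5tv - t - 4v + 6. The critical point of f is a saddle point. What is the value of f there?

-64

∂f/∂t = -6t + 5v - 1 = 0 and ∂f/∂v = 5t - 4v - 4 = 0, so (t, v) = (24, 29).
The Hessian has f_{tt} = -6, f_{vv} = -4, f_{tv} = 5, giving D = -1 < 0, so the point is a saddle point.
f(24, 29) = -64.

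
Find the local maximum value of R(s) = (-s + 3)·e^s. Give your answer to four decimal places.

Differentiating with the product rule gives R'(s) = (-s + 2)·e^s. Since e^s > 0, the only critical point is s = 2.
R''(2) has the same sign as -1 < 0, so this is a local maximum.
R(2) = (1)·e^(2) ≈ 7.3891.

7.3891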